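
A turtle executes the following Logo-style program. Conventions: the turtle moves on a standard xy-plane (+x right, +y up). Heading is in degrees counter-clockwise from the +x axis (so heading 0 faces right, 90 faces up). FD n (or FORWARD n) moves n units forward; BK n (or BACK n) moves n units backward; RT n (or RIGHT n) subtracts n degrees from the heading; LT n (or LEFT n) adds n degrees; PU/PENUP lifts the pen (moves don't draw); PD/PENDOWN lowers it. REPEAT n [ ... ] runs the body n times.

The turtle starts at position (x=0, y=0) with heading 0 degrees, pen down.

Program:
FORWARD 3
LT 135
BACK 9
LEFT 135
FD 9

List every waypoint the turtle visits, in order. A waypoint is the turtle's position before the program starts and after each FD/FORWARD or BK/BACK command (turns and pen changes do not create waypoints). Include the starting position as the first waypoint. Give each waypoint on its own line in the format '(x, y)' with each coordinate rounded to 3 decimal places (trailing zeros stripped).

Executing turtle program step by step:
Start: pos=(0,0), heading=0, pen down
FD 3: (0,0) -> (3,0) [heading=0, draw]
LT 135: heading 0 -> 135
BK 9: (3,0) -> (9.364,-6.364) [heading=135, draw]
LT 135: heading 135 -> 270
FD 9: (9.364,-6.364) -> (9.364,-15.364) [heading=270, draw]
Final: pos=(9.364,-15.364), heading=270, 3 segment(s) drawn
Waypoints (4 total):
(0, 0)
(3, 0)
(9.364, -6.364)
(9.364, -15.364)

Answer: (0, 0)
(3, 0)
(9.364, -6.364)
(9.364, -15.364)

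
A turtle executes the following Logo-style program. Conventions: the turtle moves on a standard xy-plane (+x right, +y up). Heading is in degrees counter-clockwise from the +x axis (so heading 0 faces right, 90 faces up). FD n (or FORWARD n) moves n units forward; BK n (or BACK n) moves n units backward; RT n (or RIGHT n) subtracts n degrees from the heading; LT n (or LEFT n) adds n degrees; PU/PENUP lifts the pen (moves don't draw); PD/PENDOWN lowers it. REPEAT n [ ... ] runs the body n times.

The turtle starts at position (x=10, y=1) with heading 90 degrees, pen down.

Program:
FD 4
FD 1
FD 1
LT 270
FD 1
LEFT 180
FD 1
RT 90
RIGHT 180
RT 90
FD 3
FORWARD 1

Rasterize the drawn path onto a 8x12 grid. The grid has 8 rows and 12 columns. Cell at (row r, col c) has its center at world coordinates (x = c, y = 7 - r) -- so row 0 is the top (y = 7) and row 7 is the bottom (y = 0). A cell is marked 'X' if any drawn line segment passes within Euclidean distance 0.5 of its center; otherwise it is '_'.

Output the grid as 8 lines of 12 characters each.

Answer: ______XXXXXX
__________X_
__________X_
__________X_
__________X_
__________X_
__________X_
____________

Derivation:
Segment 0: (10,1) -> (10,5)
Segment 1: (10,5) -> (10,6)
Segment 2: (10,6) -> (10,7)
Segment 3: (10,7) -> (11,7)
Segment 4: (11,7) -> (10,7)
Segment 5: (10,7) -> (7,7)
Segment 6: (7,7) -> (6,7)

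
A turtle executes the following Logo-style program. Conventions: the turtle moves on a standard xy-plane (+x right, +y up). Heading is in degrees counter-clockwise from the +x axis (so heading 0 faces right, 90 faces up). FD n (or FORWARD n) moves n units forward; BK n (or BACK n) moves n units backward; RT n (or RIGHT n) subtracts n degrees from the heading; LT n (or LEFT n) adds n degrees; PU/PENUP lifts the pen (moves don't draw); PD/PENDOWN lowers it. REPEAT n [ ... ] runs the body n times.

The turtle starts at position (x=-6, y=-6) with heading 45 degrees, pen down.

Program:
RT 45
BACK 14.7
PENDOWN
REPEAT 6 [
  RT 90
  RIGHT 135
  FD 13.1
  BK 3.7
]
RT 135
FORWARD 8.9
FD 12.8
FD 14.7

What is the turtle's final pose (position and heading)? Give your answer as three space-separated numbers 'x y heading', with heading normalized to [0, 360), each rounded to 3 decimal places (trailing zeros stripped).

Answer: 2.285 -25.092 315

Derivation:
Executing turtle program step by step:
Start: pos=(-6,-6), heading=45, pen down
RT 45: heading 45 -> 0
BK 14.7: (-6,-6) -> (-20.7,-6) [heading=0, draw]
PD: pen down
REPEAT 6 [
  -- iteration 1/6 --
  RT 90: heading 0 -> 270
  RT 135: heading 270 -> 135
  FD 13.1: (-20.7,-6) -> (-29.963,3.263) [heading=135, draw]
  BK 3.7: (-29.963,3.263) -> (-27.347,0.647) [heading=135, draw]
  -- iteration 2/6 --
  RT 90: heading 135 -> 45
  RT 135: heading 45 -> 270
  FD 13.1: (-27.347,0.647) -> (-27.347,-12.453) [heading=270, draw]
  BK 3.7: (-27.347,-12.453) -> (-27.347,-8.753) [heading=270, draw]
  -- iteration 3/6 --
  RT 90: heading 270 -> 180
  RT 135: heading 180 -> 45
  FD 13.1: (-27.347,-8.753) -> (-18.084,0.51) [heading=45, draw]
  BK 3.7: (-18.084,0.51) -> (-20.7,-2.106) [heading=45, draw]
  -- iteration 4/6 --
  RT 90: heading 45 -> 315
  RT 135: heading 315 -> 180
  FD 13.1: (-20.7,-2.106) -> (-33.8,-2.106) [heading=180, draw]
  BK 3.7: (-33.8,-2.106) -> (-30.1,-2.106) [heading=180, draw]
  -- iteration 5/6 --
  RT 90: heading 180 -> 90
  RT 135: heading 90 -> 315
  FD 13.1: (-30.1,-2.106) -> (-20.837,-11.369) [heading=315, draw]
  BK 3.7: (-20.837,-11.369) -> (-23.453,-8.753) [heading=315, draw]
  -- iteration 6/6 --
  RT 90: heading 315 -> 225
  RT 135: heading 225 -> 90
  FD 13.1: (-23.453,-8.753) -> (-23.453,4.347) [heading=90, draw]
  BK 3.7: (-23.453,4.347) -> (-23.453,0.647) [heading=90, draw]
]
RT 135: heading 90 -> 315
FD 8.9: (-23.453,0.647) -> (-17.16,-5.646) [heading=315, draw]
FD 12.8: (-17.16,-5.646) -> (-8.109,-14.697) [heading=315, draw]
FD 14.7: (-8.109,-14.697) -> (2.285,-25.092) [heading=315, draw]
Final: pos=(2.285,-25.092), heading=315, 16 segment(s) drawn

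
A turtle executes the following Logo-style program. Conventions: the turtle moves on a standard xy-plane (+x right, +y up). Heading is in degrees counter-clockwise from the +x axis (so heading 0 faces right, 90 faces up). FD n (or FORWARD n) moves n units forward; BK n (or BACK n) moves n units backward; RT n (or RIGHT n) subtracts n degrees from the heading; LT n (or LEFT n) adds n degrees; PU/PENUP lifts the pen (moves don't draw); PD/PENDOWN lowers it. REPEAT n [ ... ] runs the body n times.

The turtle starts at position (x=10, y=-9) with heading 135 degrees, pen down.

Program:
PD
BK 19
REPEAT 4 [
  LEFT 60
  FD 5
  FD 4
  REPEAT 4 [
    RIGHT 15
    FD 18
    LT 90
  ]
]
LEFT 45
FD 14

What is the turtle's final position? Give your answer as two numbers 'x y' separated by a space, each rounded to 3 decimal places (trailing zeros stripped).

Answer: -2.708 -86.387

Derivation:
Executing turtle program step by step:
Start: pos=(10,-9), heading=135, pen down
PD: pen down
BK 19: (10,-9) -> (23.435,-22.435) [heading=135, draw]
REPEAT 4 [
  -- iteration 1/4 --
  LT 60: heading 135 -> 195
  FD 5: (23.435,-22.435) -> (18.605,-23.729) [heading=195, draw]
  FD 4: (18.605,-23.729) -> (14.742,-24.764) [heading=195, draw]
  REPEAT 4 [
    -- iteration 1/4 --
    RT 15: heading 195 -> 180
    FD 18: (14.742,-24.764) -> (-3.258,-24.764) [heading=180, draw]
    LT 90: heading 180 -> 270
    -- iteration 2/4 --
    RT 15: heading 270 -> 255
    FD 18: (-3.258,-24.764) -> (-7.917,-42.151) [heading=255, draw]
    LT 90: heading 255 -> 345
    -- iteration 3/4 --
    RT 15: heading 345 -> 330
    FD 18: (-7.917,-42.151) -> (7.671,-51.151) [heading=330, draw]
    LT 90: heading 330 -> 60
    -- iteration 4/4 --
    RT 15: heading 60 -> 45
    FD 18: (7.671,-51.151) -> (20.399,-38.423) [heading=45, draw]
    LT 90: heading 45 -> 135
  ]
  -- iteration 2/4 --
  LT 60: heading 135 -> 195
  FD 5: (20.399,-38.423) -> (15.57,-39.717) [heading=195, draw]
  FD 4: (15.57,-39.717) -> (11.706,-40.753) [heading=195, draw]
  REPEAT 4 [
    -- iteration 1/4 --
    RT 15: heading 195 -> 180
    FD 18: (11.706,-40.753) -> (-6.294,-40.753) [heading=180, draw]
    LT 90: heading 180 -> 270
    -- iteration 2/4 --
    RT 15: heading 270 -> 255
    FD 18: (-6.294,-40.753) -> (-10.953,-58.139) [heading=255, draw]
    LT 90: heading 255 -> 345
    -- iteration 3/4 --
    RT 15: heading 345 -> 330
    FD 18: (-10.953,-58.139) -> (4.636,-67.139) [heading=330, draw]
    LT 90: heading 330 -> 60
    -- iteration 4/4 --
    RT 15: heading 60 -> 45
    FD 18: (4.636,-67.139) -> (17.364,-54.411) [heading=45, draw]
    LT 90: heading 45 -> 135
  ]
  -- iteration 3/4 --
  LT 60: heading 135 -> 195
  FD 5: (17.364,-54.411) -> (12.534,-55.705) [heading=195, draw]
  FD 4: (12.534,-55.705) -> (8.67,-56.741) [heading=195, draw]
  REPEAT 4 [
    -- iteration 1/4 --
    RT 15: heading 195 -> 180
    FD 18: (8.67,-56.741) -> (-9.33,-56.741) [heading=180, draw]
    LT 90: heading 180 -> 270
    -- iteration 2/4 --
    RT 15: heading 270 -> 255
    FD 18: (-9.33,-56.741) -> (-13.988,-74.127) [heading=255, draw]
    LT 90: heading 255 -> 345
    -- iteration 3/4 --
    RT 15: heading 345 -> 330
    FD 18: (-13.988,-74.127) -> (1.6,-83.127) [heading=330, draw]
    LT 90: heading 330 -> 60
    -- iteration 4/4 --
    RT 15: heading 60 -> 45
    FD 18: (1.6,-83.127) -> (14.328,-70.399) [heading=45, draw]
    LT 90: heading 45 -> 135
  ]
  -- iteration 4/4 --
  LT 60: heading 135 -> 195
  FD 5: (14.328,-70.399) -> (9.498,-71.693) [heading=195, draw]
  FD 4: (9.498,-71.693) -> (5.635,-72.729) [heading=195, draw]
  REPEAT 4 [
    -- iteration 1/4 --
    RT 15: heading 195 -> 180
    FD 18: (5.635,-72.729) -> (-12.365,-72.729) [heading=180, draw]
    LT 90: heading 180 -> 270
    -- iteration 2/4 --
    RT 15: heading 270 -> 255
    FD 18: (-12.365,-72.729) -> (-17.024,-90.115) [heading=255, draw]
    LT 90: heading 255 -> 345
    -- iteration 3/4 --
    RT 15: heading 345 -> 330
    FD 18: (-17.024,-90.115) -> (-1.436,-99.115) [heading=330, draw]
    LT 90: heading 330 -> 60
    -- iteration 4/4 --
    RT 15: heading 60 -> 45
    FD 18: (-1.436,-99.115) -> (11.292,-86.387) [heading=45, draw]
    LT 90: heading 45 -> 135
  ]
]
LT 45: heading 135 -> 180
FD 14: (11.292,-86.387) -> (-2.708,-86.387) [heading=180, draw]
Final: pos=(-2.708,-86.387), heading=180, 26 segment(s) drawn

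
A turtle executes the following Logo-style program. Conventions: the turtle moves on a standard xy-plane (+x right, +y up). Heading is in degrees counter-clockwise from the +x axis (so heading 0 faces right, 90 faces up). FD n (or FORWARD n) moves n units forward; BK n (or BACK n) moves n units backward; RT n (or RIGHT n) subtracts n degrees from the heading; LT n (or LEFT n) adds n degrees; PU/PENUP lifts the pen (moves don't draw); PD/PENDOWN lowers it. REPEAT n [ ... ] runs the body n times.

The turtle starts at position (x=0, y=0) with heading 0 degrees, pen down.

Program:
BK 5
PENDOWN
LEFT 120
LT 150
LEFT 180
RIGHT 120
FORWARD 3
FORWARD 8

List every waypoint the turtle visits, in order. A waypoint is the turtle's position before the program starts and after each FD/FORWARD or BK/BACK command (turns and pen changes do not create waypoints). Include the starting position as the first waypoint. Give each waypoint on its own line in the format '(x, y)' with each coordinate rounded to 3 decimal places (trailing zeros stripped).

Executing turtle program step by step:
Start: pos=(0,0), heading=0, pen down
BK 5: (0,0) -> (-5,0) [heading=0, draw]
PD: pen down
LT 120: heading 0 -> 120
LT 150: heading 120 -> 270
LT 180: heading 270 -> 90
RT 120: heading 90 -> 330
FD 3: (-5,0) -> (-2.402,-1.5) [heading=330, draw]
FD 8: (-2.402,-1.5) -> (4.526,-5.5) [heading=330, draw]
Final: pos=(4.526,-5.5), heading=330, 3 segment(s) drawn
Waypoints (4 total):
(0, 0)
(-5, 0)
(-2.402, -1.5)
(4.526, -5.5)

Answer: (0, 0)
(-5, 0)
(-2.402, -1.5)
(4.526, -5.5)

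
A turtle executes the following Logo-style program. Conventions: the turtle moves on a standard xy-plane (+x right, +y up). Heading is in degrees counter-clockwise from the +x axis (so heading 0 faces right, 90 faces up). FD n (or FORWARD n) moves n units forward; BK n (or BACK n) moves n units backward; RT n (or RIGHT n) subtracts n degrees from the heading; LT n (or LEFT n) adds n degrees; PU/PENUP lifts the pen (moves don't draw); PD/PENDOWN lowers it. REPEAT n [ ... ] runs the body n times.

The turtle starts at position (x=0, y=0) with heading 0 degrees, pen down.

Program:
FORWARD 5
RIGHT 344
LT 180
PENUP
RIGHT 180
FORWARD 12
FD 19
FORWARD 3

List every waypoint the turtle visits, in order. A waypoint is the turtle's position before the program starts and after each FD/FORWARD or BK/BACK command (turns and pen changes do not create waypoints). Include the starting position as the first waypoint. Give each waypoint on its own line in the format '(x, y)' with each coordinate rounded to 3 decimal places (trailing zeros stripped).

Executing turtle program step by step:
Start: pos=(0,0), heading=0, pen down
FD 5: (0,0) -> (5,0) [heading=0, draw]
RT 344: heading 0 -> 16
LT 180: heading 16 -> 196
PU: pen up
RT 180: heading 196 -> 16
FD 12: (5,0) -> (16.535,3.308) [heading=16, move]
FD 19: (16.535,3.308) -> (34.799,8.545) [heading=16, move]
FD 3: (34.799,8.545) -> (37.683,9.372) [heading=16, move]
Final: pos=(37.683,9.372), heading=16, 1 segment(s) drawn
Waypoints (5 total):
(0, 0)
(5, 0)
(16.535, 3.308)
(34.799, 8.545)
(37.683, 9.372)

Answer: (0, 0)
(5, 0)
(16.535, 3.308)
(34.799, 8.545)
(37.683, 9.372)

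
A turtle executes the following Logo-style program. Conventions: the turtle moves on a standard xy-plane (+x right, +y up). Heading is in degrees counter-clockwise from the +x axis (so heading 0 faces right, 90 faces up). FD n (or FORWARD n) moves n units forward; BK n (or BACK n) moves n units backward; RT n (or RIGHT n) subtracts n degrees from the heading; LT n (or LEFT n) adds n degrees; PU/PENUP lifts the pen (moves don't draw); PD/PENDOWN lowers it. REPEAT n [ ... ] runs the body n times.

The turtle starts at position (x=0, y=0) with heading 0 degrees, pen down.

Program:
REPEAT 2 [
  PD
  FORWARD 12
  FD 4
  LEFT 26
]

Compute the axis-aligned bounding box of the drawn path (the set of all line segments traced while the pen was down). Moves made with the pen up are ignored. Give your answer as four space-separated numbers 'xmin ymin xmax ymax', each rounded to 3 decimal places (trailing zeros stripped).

Executing turtle program step by step:
Start: pos=(0,0), heading=0, pen down
REPEAT 2 [
  -- iteration 1/2 --
  PD: pen down
  FD 12: (0,0) -> (12,0) [heading=0, draw]
  FD 4: (12,0) -> (16,0) [heading=0, draw]
  LT 26: heading 0 -> 26
  -- iteration 2/2 --
  PD: pen down
  FD 12: (16,0) -> (26.786,5.26) [heading=26, draw]
  FD 4: (26.786,5.26) -> (30.381,7.014) [heading=26, draw]
  LT 26: heading 26 -> 52
]
Final: pos=(30.381,7.014), heading=52, 4 segment(s) drawn

Segment endpoints: x in {0, 12, 16, 26.786, 30.381}, y in {0, 5.26, 7.014}
xmin=0, ymin=0, xmax=30.381, ymax=7.014

Answer: 0 0 30.381 7.014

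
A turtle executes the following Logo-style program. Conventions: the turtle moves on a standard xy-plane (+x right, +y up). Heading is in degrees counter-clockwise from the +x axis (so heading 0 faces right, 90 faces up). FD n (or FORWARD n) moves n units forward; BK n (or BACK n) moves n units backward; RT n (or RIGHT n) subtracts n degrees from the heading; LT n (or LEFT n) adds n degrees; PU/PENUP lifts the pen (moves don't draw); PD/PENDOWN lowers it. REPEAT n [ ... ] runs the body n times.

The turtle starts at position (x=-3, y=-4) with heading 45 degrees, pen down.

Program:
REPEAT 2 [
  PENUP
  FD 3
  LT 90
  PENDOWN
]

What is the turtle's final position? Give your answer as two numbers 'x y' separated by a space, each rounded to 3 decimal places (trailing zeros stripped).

Answer: -3 0.243

Derivation:
Executing turtle program step by step:
Start: pos=(-3,-4), heading=45, pen down
REPEAT 2 [
  -- iteration 1/2 --
  PU: pen up
  FD 3: (-3,-4) -> (-0.879,-1.879) [heading=45, move]
  LT 90: heading 45 -> 135
  PD: pen down
  -- iteration 2/2 --
  PU: pen up
  FD 3: (-0.879,-1.879) -> (-3,0.243) [heading=135, move]
  LT 90: heading 135 -> 225
  PD: pen down
]
Final: pos=(-3,0.243), heading=225, 0 segment(s) drawn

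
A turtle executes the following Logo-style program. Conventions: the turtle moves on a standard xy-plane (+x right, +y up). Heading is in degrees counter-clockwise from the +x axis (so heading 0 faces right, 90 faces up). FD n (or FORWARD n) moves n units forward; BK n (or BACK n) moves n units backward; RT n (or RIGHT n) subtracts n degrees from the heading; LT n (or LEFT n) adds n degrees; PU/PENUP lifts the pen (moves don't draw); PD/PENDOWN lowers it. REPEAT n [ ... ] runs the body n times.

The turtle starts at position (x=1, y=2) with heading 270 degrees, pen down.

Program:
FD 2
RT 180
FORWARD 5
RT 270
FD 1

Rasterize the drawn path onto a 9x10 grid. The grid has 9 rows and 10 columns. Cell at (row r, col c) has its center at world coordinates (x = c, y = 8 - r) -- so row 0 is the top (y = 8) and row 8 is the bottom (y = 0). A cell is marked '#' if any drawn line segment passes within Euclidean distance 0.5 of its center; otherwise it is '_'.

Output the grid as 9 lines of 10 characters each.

Segment 0: (1,2) -> (1,0)
Segment 1: (1,0) -> (1,5)
Segment 2: (1,5) -> (0,5)

Answer: __________
__________
__________
##________
_#________
_#________
_#________
_#________
_#________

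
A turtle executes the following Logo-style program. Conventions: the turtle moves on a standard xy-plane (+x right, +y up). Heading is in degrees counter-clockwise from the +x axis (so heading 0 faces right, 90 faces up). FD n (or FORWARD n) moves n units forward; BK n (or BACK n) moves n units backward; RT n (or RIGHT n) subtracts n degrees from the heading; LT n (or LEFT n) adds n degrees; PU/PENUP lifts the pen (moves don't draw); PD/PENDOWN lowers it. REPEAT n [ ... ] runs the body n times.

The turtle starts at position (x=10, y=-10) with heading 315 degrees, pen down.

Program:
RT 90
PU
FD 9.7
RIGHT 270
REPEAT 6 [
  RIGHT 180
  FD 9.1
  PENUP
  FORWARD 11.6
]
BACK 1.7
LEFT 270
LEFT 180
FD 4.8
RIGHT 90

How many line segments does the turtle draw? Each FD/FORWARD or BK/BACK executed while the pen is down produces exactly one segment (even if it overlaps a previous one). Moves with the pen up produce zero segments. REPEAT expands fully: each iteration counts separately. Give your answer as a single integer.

Answer: 0

Derivation:
Executing turtle program step by step:
Start: pos=(10,-10), heading=315, pen down
RT 90: heading 315 -> 225
PU: pen up
FD 9.7: (10,-10) -> (3.141,-16.859) [heading=225, move]
RT 270: heading 225 -> 315
REPEAT 6 [
  -- iteration 1/6 --
  RT 180: heading 315 -> 135
  FD 9.1: (3.141,-16.859) -> (-3.294,-10.424) [heading=135, move]
  PU: pen up
  FD 11.6: (-3.294,-10.424) -> (-11.496,-2.222) [heading=135, move]
  -- iteration 2/6 --
  RT 180: heading 135 -> 315
  FD 9.1: (-11.496,-2.222) -> (-5.061,-8.656) [heading=315, move]
  PU: pen up
  FD 11.6: (-5.061,-8.656) -> (3.141,-16.859) [heading=315, move]
  -- iteration 3/6 --
  RT 180: heading 315 -> 135
  FD 9.1: (3.141,-16.859) -> (-3.294,-10.424) [heading=135, move]
  PU: pen up
  FD 11.6: (-3.294,-10.424) -> (-11.496,-2.222) [heading=135, move]
  -- iteration 4/6 --
  RT 180: heading 135 -> 315
  FD 9.1: (-11.496,-2.222) -> (-5.061,-8.656) [heading=315, move]
  PU: pen up
  FD 11.6: (-5.061,-8.656) -> (3.141,-16.859) [heading=315, move]
  -- iteration 5/6 --
  RT 180: heading 315 -> 135
  FD 9.1: (3.141,-16.859) -> (-3.294,-10.424) [heading=135, move]
  PU: pen up
  FD 11.6: (-3.294,-10.424) -> (-11.496,-2.222) [heading=135, move]
  -- iteration 6/6 --
  RT 180: heading 135 -> 315
  FD 9.1: (-11.496,-2.222) -> (-5.061,-8.656) [heading=315, move]
  PU: pen up
  FD 11.6: (-5.061,-8.656) -> (3.141,-16.859) [heading=315, move]
]
BK 1.7: (3.141,-16.859) -> (1.939,-15.657) [heading=315, move]
LT 270: heading 315 -> 225
LT 180: heading 225 -> 45
FD 4.8: (1.939,-15.657) -> (5.333,-12.263) [heading=45, move]
RT 90: heading 45 -> 315
Final: pos=(5.333,-12.263), heading=315, 0 segment(s) drawn
Segments drawn: 0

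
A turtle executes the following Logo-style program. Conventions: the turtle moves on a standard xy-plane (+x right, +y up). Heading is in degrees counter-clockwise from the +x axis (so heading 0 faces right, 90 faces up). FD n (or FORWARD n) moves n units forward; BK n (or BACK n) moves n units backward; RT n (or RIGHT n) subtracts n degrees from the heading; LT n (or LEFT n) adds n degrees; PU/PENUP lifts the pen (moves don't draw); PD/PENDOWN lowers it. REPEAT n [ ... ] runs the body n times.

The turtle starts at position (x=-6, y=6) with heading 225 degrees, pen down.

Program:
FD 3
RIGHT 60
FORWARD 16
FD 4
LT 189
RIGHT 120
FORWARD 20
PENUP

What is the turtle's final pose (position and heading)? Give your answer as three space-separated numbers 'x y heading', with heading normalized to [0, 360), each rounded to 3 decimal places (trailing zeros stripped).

Answer: -39.196 -7.125 234

Derivation:
Executing turtle program step by step:
Start: pos=(-6,6), heading=225, pen down
FD 3: (-6,6) -> (-8.121,3.879) [heading=225, draw]
RT 60: heading 225 -> 165
FD 16: (-8.121,3.879) -> (-23.576,8.02) [heading=165, draw]
FD 4: (-23.576,8.02) -> (-27.44,9.055) [heading=165, draw]
LT 189: heading 165 -> 354
RT 120: heading 354 -> 234
FD 20: (-27.44,9.055) -> (-39.196,-7.125) [heading=234, draw]
PU: pen up
Final: pos=(-39.196,-7.125), heading=234, 4 segment(s) drawn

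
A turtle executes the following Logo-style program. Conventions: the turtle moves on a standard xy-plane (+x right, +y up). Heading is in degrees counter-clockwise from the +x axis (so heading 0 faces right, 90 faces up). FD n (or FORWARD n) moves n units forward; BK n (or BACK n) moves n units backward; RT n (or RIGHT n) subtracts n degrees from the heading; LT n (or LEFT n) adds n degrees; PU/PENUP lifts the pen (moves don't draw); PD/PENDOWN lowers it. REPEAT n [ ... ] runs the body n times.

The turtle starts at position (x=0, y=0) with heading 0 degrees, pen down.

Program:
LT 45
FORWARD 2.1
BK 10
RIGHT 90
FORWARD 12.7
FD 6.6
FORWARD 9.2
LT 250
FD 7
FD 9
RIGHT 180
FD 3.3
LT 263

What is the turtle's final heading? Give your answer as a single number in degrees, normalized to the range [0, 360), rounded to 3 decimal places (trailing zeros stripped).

Executing turtle program step by step:
Start: pos=(0,0), heading=0, pen down
LT 45: heading 0 -> 45
FD 2.1: (0,0) -> (1.485,1.485) [heading=45, draw]
BK 10: (1.485,1.485) -> (-5.586,-5.586) [heading=45, draw]
RT 90: heading 45 -> 315
FD 12.7: (-5.586,-5.586) -> (3.394,-14.566) [heading=315, draw]
FD 6.6: (3.394,-14.566) -> (8.061,-19.233) [heading=315, draw]
FD 9.2: (8.061,-19.233) -> (14.566,-25.739) [heading=315, draw]
LT 250: heading 315 -> 205
FD 7: (14.566,-25.739) -> (8.222,-28.697) [heading=205, draw]
FD 9: (8.222,-28.697) -> (0.065,-32.501) [heading=205, draw]
RT 180: heading 205 -> 25
FD 3.3: (0.065,-32.501) -> (3.056,-31.106) [heading=25, draw]
LT 263: heading 25 -> 288
Final: pos=(3.056,-31.106), heading=288, 8 segment(s) drawn

Answer: 288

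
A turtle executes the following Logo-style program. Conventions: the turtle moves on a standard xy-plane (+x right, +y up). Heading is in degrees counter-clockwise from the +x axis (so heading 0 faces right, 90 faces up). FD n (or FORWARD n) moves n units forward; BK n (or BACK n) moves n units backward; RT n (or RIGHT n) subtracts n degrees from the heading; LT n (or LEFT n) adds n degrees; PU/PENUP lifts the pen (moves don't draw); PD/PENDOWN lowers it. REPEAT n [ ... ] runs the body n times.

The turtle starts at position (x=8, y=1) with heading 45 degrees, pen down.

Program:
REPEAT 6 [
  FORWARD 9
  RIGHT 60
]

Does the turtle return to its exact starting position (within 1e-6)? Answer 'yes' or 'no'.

Executing turtle program step by step:
Start: pos=(8,1), heading=45, pen down
REPEAT 6 [
  -- iteration 1/6 --
  FD 9: (8,1) -> (14.364,7.364) [heading=45, draw]
  RT 60: heading 45 -> 345
  -- iteration 2/6 --
  FD 9: (14.364,7.364) -> (23.057,5.035) [heading=345, draw]
  RT 60: heading 345 -> 285
  -- iteration 3/6 --
  FD 9: (23.057,5.035) -> (25.387,-3.659) [heading=285, draw]
  RT 60: heading 285 -> 225
  -- iteration 4/6 --
  FD 9: (25.387,-3.659) -> (19.023,-10.023) [heading=225, draw]
  RT 60: heading 225 -> 165
  -- iteration 5/6 --
  FD 9: (19.023,-10.023) -> (10.329,-7.693) [heading=165, draw]
  RT 60: heading 165 -> 105
  -- iteration 6/6 --
  FD 9: (10.329,-7.693) -> (8,1) [heading=105, draw]
  RT 60: heading 105 -> 45
]
Final: pos=(8,1), heading=45, 6 segment(s) drawn

Start position: (8, 1)
Final position: (8, 1)
Distance = 0; < 1e-6 -> CLOSED

Answer: yes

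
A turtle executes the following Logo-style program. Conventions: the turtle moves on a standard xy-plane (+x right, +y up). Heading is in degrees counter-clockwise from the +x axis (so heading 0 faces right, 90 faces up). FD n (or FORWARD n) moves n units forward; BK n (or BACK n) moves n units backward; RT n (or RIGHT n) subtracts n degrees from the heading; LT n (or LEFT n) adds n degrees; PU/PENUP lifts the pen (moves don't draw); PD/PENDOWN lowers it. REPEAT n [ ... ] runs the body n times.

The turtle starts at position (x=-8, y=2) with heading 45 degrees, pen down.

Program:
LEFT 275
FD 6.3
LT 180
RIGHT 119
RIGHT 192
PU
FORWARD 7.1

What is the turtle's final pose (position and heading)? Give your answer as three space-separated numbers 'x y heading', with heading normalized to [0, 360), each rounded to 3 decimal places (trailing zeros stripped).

Answer: -10.187 -3.16 189

Derivation:
Executing turtle program step by step:
Start: pos=(-8,2), heading=45, pen down
LT 275: heading 45 -> 320
FD 6.3: (-8,2) -> (-3.174,-2.05) [heading=320, draw]
LT 180: heading 320 -> 140
RT 119: heading 140 -> 21
RT 192: heading 21 -> 189
PU: pen up
FD 7.1: (-3.174,-2.05) -> (-10.187,-3.16) [heading=189, move]
Final: pos=(-10.187,-3.16), heading=189, 1 segment(s) drawn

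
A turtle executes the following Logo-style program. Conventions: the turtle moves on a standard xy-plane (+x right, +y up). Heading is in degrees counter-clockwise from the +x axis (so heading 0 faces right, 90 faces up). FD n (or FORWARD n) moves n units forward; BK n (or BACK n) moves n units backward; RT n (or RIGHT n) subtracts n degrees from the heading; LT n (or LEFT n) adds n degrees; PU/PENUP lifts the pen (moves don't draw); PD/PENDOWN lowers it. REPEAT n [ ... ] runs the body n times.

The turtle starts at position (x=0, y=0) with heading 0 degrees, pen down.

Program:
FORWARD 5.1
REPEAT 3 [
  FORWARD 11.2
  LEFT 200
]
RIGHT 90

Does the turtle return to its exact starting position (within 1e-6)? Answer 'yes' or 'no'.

Executing turtle program step by step:
Start: pos=(0,0), heading=0, pen down
FD 5.1: (0,0) -> (5.1,0) [heading=0, draw]
REPEAT 3 [
  -- iteration 1/3 --
  FD 11.2: (5.1,0) -> (16.3,0) [heading=0, draw]
  LT 200: heading 0 -> 200
  -- iteration 2/3 --
  FD 11.2: (16.3,0) -> (5.775,-3.831) [heading=200, draw]
  LT 200: heading 200 -> 40
  -- iteration 3/3 --
  FD 11.2: (5.775,-3.831) -> (14.355,3.369) [heading=40, draw]
  LT 200: heading 40 -> 240
]
RT 90: heading 240 -> 150
Final: pos=(14.355,3.369), heading=150, 4 segment(s) drawn

Start position: (0, 0)
Final position: (14.355, 3.369)
Distance = 14.745; >= 1e-6 -> NOT closed

Answer: no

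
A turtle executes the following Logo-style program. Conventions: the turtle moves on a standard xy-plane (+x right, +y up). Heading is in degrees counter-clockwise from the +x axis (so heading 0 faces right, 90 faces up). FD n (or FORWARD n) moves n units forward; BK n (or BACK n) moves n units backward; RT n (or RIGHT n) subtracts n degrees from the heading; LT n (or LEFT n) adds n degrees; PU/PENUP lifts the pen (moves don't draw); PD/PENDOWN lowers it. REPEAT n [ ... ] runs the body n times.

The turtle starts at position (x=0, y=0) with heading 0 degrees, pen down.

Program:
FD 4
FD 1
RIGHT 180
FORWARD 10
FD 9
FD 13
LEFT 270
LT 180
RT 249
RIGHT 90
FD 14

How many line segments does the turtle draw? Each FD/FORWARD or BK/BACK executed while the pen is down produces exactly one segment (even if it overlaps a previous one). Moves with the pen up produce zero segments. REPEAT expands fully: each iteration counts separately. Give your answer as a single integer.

Answer: 6

Derivation:
Executing turtle program step by step:
Start: pos=(0,0), heading=0, pen down
FD 4: (0,0) -> (4,0) [heading=0, draw]
FD 1: (4,0) -> (5,0) [heading=0, draw]
RT 180: heading 0 -> 180
FD 10: (5,0) -> (-5,0) [heading=180, draw]
FD 9: (-5,0) -> (-14,0) [heading=180, draw]
FD 13: (-14,0) -> (-27,0) [heading=180, draw]
LT 270: heading 180 -> 90
LT 180: heading 90 -> 270
RT 249: heading 270 -> 21
RT 90: heading 21 -> 291
FD 14: (-27,0) -> (-21.983,-13.07) [heading=291, draw]
Final: pos=(-21.983,-13.07), heading=291, 6 segment(s) drawn
Segments drawn: 6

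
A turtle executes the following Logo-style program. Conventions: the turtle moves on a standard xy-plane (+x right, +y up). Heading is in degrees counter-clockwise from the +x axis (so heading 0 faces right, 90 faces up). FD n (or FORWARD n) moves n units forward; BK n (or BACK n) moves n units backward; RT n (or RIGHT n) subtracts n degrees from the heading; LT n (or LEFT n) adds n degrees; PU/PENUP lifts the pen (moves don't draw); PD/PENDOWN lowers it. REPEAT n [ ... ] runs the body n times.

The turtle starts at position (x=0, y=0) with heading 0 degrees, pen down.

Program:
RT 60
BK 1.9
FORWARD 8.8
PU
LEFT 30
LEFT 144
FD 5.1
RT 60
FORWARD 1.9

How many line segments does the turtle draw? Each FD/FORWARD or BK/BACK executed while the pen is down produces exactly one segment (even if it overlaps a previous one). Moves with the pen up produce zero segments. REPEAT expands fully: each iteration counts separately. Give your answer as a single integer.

Answer: 2

Derivation:
Executing turtle program step by step:
Start: pos=(0,0), heading=0, pen down
RT 60: heading 0 -> 300
BK 1.9: (0,0) -> (-0.95,1.645) [heading=300, draw]
FD 8.8: (-0.95,1.645) -> (3.45,-5.976) [heading=300, draw]
PU: pen up
LT 30: heading 300 -> 330
LT 144: heading 330 -> 114
FD 5.1: (3.45,-5.976) -> (1.376,-1.316) [heading=114, move]
RT 60: heading 114 -> 54
FD 1.9: (1.376,-1.316) -> (2.492,0.221) [heading=54, move]
Final: pos=(2.492,0.221), heading=54, 2 segment(s) drawn
Segments drawn: 2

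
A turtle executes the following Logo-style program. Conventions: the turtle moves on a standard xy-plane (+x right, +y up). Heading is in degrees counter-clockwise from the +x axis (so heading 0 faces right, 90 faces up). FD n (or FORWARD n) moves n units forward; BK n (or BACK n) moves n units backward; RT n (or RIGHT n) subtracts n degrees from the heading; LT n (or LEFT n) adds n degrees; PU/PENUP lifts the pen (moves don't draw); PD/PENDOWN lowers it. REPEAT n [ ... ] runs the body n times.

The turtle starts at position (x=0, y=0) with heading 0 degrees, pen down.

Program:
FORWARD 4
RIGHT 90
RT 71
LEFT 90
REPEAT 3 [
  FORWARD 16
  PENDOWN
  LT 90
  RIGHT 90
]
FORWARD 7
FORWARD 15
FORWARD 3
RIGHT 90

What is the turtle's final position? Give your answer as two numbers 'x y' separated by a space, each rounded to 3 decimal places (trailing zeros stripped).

Executing turtle program step by step:
Start: pos=(0,0), heading=0, pen down
FD 4: (0,0) -> (4,0) [heading=0, draw]
RT 90: heading 0 -> 270
RT 71: heading 270 -> 199
LT 90: heading 199 -> 289
REPEAT 3 [
  -- iteration 1/3 --
  FD 16: (4,0) -> (9.209,-15.128) [heading=289, draw]
  PD: pen down
  LT 90: heading 289 -> 19
  RT 90: heading 19 -> 289
  -- iteration 2/3 --
  FD 16: (9.209,-15.128) -> (14.418,-30.257) [heading=289, draw]
  PD: pen down
  LT 90: heading 289 -> 19
  RT 90: heading 19 -> 289
  -- iteration 3/3 --
  FD 16: (14.418,-30.257) -> (19.627,-45.385) [heading=289, draw]
  PD: pen down
  LT 90: heading 289 -> 19
  RT 90: heading 19 -> 289
]
FD 7: (19.627,-45.385) -> (21.906,-52.004) [heading=289, draw]
FD 15: (21.906,-52.004) -> (26.79,-66.186) [heading=289, draw]
FD 3: (26.79,-66.186) -> (27.766,-69.023) [heading=289, draw]
RT 90: heading 289 -> 199
Final: pos=(27.766,-69.023), heading=199, 7 segment(s) drawn

Answer: 27.766 -69.023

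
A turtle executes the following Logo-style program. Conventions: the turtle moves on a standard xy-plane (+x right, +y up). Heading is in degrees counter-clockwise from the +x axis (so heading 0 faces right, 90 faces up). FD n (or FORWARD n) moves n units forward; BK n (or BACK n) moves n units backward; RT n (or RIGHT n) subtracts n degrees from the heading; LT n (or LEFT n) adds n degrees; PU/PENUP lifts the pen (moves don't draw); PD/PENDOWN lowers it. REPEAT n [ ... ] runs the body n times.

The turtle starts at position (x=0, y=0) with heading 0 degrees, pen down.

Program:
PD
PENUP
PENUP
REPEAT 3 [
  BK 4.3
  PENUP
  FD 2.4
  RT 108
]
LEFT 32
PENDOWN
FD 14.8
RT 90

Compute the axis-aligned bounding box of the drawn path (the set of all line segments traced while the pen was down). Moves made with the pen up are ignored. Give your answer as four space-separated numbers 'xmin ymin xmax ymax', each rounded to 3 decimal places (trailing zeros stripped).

Answer: 0.224 0.69 5.768 14.413

Derivation:
Executing turtle program step by step:
Start: pos=(0,0), heading=0, pen down
PD: pen down
PU: pen up
PU: pen up
REPEAT 3 [
  -- iteration 1/3 --
  BK 4.3: (0,0) -> (-4.3,0) [heading=0, move]
  PU: pen up
  FD 2.4: (-4.3,0) -> (-1.9,0) [heading=0, move]
  RT 108: heading 0 -> 252
  -- iteration 2/3 --
  BK 4.3: (-1.9,0) -> (-0.571,4.09) [heading=252, move]
  PU: pen up
  FD 2.4: (-0.571,4.09) -> (-1.313,1.807) [heading=252, move]
  RT 108: heading 252 -> 144
  -- iteration 3/3 --
  BK 4.3: (-1.313,1.807) -> (2.166,-0.72) [heading=144, move]
  PU: pen up
  FD 2.4: (2.166,-0.72) -> (0.224,0.69) [heading=144, move]
  RT 108: heading 144 -> 36
]
LT 32: heading 36 -> 68
PD: pen down
FD 14.8: (0.224,0.69) -> (5.768,14.413) [heading=68, draw]
RT 90: heading 68 -> 338
Final: pos=(5.768,14.413), heading=338, 1 segment(s) drawn

Segment endpoints: x in {0.224, 5.768}, y in {0.69, 14.413}
xmin=0.224, ymin=0.69, xmax=5.768, ymax=14.413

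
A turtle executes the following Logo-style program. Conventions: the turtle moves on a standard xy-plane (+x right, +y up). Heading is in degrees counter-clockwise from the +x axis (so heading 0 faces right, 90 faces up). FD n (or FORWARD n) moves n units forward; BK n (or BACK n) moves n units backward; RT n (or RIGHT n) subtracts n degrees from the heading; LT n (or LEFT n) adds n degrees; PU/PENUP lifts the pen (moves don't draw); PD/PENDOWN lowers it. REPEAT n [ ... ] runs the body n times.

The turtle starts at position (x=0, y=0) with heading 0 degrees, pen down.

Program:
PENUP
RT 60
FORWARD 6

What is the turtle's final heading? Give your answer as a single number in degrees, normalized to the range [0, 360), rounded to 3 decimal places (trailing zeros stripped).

Answer: 300

Derivation:
Executing turtle program step by step:
Start: pos=(0,0), heading=0, pen down
PU: pen up
RT 60: heading 0 -> 300
FD 6: (0,0) -> (3,-5.196) [heading=300, move]
Final: pos=(3,-5.196), heading=300, 0 segment(s) drawn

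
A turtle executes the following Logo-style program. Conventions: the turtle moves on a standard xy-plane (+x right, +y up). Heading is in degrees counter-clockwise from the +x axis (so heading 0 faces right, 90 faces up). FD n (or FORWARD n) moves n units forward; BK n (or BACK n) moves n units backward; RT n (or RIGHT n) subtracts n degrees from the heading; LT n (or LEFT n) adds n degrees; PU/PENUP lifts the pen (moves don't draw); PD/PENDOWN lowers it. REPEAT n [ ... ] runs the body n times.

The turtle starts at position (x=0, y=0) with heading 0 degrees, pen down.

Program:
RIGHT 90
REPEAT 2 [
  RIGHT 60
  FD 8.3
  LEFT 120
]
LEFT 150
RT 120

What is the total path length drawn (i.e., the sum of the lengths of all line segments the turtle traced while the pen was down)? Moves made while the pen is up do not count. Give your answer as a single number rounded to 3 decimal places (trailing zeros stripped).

Answer: 16.6

Derivation:
Executing turtle program step by step:
Start: pos=(0,0), heading=0, pen down
RT 90: heading 0 -> 270
REPEAT 2 [
  -- iteration 1/2 --
  RT 60: heading 270 -> 210
  FD 8.3: (0,0) -> (-7.188,-4.15) [heading=210, draw]
  LT 120: heading 210 -> 330
  -- iteration 2/2 --
  RT 60: heading 330 -> 270
  FD 8.3: (-7.188,-4.15) -> (-7.188,-12.45) [heading=270, draw]
  LT 120: heading 270 -> 30
]
LT 150: heading 30 -> 180
RT 120: heading 180 -> 60
Final: pos=(-7.188,-12.45), heading=60, 2 segment(s) drawn

Segment lengths:
  seg 1: (0,0) -> (-7.188,-4.15), length = 8.3
  seg 2: (-7.188,-4.15) -> (-7.188,-12.45), length = 8.3
Total = 16.6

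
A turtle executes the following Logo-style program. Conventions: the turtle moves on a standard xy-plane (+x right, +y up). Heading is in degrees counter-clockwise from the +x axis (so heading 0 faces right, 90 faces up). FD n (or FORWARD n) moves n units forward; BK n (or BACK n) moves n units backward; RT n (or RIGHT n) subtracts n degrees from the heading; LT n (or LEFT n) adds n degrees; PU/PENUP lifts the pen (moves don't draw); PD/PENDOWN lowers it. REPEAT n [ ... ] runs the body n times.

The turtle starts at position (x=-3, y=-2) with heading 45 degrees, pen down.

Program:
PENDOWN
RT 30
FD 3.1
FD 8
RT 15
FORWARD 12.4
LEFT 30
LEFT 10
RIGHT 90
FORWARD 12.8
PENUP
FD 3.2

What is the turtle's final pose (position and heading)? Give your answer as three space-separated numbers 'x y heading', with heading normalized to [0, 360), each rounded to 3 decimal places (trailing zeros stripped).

Answer: 30.406 -11.384 310

Derivation:
Executing turtle program step by step:
Start: pos=(-3,-2), heading=45, pen down
PD: pen down
RT 30: heading 45 -> 15
FD 3.1: (-3,-2) -> (-0.006,-1.198) [heading=15, draw]
FD 8: (-0.006,-1.198) -> (7.722,0.873) [heading=15, draw]
RT 15: heading 15 -> 0
FD 12.4: (7.722,0.873) -> (20.122,0.873) [heading=0, draw]
LT 30: heading 0 -> 30
LT 10: heading 30 -> 40
RT 90: heading 40 -> 310
FD 12.8: (20.122,0.873) -> (28.349,-8.932) [heading=310, draw]
PU: pen up
FD 3.2: (28.349,-8.932) -> (30.406,-11.384) [heading=310, move]
Final: pos=(30.406,-11.384), heading=310, 4 segment(s) drawn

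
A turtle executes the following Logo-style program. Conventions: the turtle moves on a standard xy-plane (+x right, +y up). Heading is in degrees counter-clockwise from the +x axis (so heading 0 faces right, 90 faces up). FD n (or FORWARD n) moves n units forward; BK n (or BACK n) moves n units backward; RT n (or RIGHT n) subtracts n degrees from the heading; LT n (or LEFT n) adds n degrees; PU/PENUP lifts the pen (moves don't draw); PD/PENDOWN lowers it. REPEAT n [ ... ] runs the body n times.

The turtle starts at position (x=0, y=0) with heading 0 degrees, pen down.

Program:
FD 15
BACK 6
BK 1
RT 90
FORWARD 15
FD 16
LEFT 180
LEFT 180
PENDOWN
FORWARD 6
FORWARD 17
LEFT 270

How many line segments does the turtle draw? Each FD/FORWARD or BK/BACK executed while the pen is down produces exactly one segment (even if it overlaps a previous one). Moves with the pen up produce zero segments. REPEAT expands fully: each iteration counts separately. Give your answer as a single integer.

Executing turtle program step by step:
Start: pos=(0,0), heading=0, pen down
FD 15: (0,0) -> (15,0) [heading=0, draw]
BK 6: (15,0) -> (9,0) [heading=0, draw]
BK 1: (9,0) -> (8,0) [heading=0, draw]
RT 90: heading 0 -> 270
FD 15: (8,0) -> (8,-15) [heading=270, draw]
FD 16: (8,-15) -> (8,-31) [heading=270, draw]
LT 180: heading 270 -> 90
LT 180: heading 90 -> 270
PD: pen down
FD 6: (8,-31) -> (8,-37) [heading=270, draw]
FD 17: (8,-37) -> (8,-54) [heading=270, draw]
LT 270: heading 270 -> 180
Final: pos=(8,-54), heading=180, 7 segment(s) drawn
Segments drawn: 7

Answer: 7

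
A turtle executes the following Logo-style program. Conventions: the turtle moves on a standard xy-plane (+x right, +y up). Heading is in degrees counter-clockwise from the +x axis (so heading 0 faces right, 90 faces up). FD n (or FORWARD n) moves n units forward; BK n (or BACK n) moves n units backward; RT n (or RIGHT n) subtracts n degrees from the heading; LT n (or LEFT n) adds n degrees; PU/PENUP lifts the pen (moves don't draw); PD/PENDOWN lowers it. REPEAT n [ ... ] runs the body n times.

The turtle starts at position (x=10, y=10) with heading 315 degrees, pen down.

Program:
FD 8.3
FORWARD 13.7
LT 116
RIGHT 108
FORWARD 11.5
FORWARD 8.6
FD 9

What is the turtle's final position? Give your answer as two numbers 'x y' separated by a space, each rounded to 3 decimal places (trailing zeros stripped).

Answer: 48.797 -23.069

Derivation:
Executing turtle program step by step:
Start: pos=(10,10), heading=315, pen down
FD 8.3: (10,10) -> (15.869,4.131) [heading=315, draw]
FD 13.7: (15.869,4.131) -> (25.556,-5.556) [heading=315, draw]
LT 116: heading 315 -> 71
RT 108: heading 71 -> 323
FD 11.5: (25.556,-5.556) -> (34.741,-12.477) [heading=323, draw]
FD 8.6: (34.741,-12.477) -> (41.609,-17.653) [heading=323, draw]
FD 9: (41.609,-17.653) -> (48.797,-23.069) [heading=323, draw]
Final: pos=(48.797,-23.069), heading=323, 5 segment(s) drawn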